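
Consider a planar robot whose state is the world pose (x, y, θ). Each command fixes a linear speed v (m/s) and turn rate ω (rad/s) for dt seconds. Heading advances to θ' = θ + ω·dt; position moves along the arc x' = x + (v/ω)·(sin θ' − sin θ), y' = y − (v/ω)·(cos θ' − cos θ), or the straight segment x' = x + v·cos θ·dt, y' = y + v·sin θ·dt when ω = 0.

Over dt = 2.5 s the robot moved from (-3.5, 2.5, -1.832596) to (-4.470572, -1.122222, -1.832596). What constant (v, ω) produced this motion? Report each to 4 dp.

Δθ = -1.832596 − -1.832596 = 0.000000
ω = Δθ/dt = 0.000000/2.5 = 0.0000
ω = 0 → v = (Δx·cos θ + Δy·sin θ)/dt = 1.5000

v = 1.5000, ω = 0.0000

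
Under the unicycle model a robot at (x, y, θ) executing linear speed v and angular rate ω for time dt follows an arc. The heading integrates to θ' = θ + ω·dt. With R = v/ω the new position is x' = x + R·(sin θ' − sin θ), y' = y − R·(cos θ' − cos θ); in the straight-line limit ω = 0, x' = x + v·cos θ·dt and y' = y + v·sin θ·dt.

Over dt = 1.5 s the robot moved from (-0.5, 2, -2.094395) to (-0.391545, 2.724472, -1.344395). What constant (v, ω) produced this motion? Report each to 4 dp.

Δθ = -1.344395 − -2.094395 = 0.750000
ω = Δθ/dt = 0.750000/1.5 = 0.5000
R = −Δy/(cos θ' − cos θ) = -1.0000
v = R·ω = -1.0000·0.5000 = -0.5000

v = -0.5000, ω = 0.5000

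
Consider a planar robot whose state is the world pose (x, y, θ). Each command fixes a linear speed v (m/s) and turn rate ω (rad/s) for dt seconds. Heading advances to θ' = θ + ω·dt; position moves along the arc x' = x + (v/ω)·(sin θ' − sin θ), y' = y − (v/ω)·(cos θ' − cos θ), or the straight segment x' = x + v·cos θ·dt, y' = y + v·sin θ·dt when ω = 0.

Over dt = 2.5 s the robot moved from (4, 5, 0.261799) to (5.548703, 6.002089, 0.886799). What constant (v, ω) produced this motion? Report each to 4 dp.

Δθ = 0.886799 − 0.261799 = 0.625000
ω = Δθ/dt = 0.625000/2.5 = 0.2500
R = Δx/(sin θ' − sin θ) = 3.0000
v = R·ω = 3.0000·0.2500 = 0.7500

v = 0.7500, ω = 0.2500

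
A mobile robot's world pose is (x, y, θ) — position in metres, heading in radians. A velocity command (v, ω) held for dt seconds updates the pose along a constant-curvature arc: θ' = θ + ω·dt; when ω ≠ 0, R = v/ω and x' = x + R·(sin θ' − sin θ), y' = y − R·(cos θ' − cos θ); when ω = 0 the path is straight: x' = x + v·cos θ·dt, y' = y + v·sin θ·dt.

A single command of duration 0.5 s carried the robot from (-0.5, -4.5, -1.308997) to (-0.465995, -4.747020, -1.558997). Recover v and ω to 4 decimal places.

v = 0.5000, ω = -0.5000

Δθ = -1.558997 − -1.308997 = -0.250000
ω = Δθ/dt = -0.250000/0.5 = -0.5000
R = −Δy/(cos θ' − cos θ) = -1.0000
v = R·ω = -1.0000·-0.5000 = 0.5000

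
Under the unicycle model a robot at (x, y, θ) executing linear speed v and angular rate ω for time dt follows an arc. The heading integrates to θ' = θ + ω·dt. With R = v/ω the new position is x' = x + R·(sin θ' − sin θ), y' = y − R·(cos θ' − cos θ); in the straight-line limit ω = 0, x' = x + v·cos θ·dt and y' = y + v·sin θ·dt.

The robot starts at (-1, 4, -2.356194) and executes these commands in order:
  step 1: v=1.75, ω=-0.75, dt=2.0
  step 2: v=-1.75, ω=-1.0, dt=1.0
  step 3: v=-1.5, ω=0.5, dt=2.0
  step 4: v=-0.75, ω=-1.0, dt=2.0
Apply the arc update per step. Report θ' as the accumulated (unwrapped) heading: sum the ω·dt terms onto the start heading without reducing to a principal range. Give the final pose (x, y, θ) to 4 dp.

(-2.7717, -1.6304, -5.8562)

step 1: θ'=-3.8562 (R=-2.3333) → pose (-4.1790, 3.8874, -3.8562)
step 2: θ'=-4.8562 (R=1.7500) → pose (-3.5939, 2.3148, -4.8562)
step 3: θ'=-3.8562 (R=-3.0000) → pose (-2.5908, -0.3812, -3.8562)
step 4: θ'=-5.8562 (R=0.7500) → pose (-2.7717, -1.6304, -5.8562)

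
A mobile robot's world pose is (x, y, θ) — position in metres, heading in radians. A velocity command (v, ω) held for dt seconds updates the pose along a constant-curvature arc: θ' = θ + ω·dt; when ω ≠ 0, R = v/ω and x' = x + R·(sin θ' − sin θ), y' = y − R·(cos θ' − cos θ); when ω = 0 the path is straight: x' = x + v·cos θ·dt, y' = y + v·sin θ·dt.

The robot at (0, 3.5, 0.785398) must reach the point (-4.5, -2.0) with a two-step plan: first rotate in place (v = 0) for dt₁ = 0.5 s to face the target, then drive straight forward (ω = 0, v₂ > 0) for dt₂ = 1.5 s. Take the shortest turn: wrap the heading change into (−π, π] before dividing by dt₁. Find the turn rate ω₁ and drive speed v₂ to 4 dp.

heading to target = atan2(-2−3.5, -4.5−0) = -2.2565
Δθ = wrap(-2.2565 − 0.7854) = -3.0419; ω₁ = Δθ/dt₁ = -6.0838
distance = √((-4.5−0)² + (-2−3.5)²) = 7.1063; v₂ = distance/dt₂ = 4.7376

ω₁ = -6.0838, v₂ = 4.7376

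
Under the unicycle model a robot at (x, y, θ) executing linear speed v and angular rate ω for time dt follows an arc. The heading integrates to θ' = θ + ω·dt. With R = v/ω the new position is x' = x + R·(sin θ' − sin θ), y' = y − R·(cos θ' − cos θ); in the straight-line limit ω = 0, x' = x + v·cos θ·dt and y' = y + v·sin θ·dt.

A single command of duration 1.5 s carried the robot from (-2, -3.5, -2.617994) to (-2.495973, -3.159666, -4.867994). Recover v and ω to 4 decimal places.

Δθ = -4.867994 − -2.617994 = -2.250000
ω = Δθ/dt = -2.250000/1.5 = -1.5000
R = Δx/(sin θ' − sin θ) = -0.3333
v = R·ω = -0.3333·-1.5000 = 0.5000

v = 0.5000, ω = -1.5000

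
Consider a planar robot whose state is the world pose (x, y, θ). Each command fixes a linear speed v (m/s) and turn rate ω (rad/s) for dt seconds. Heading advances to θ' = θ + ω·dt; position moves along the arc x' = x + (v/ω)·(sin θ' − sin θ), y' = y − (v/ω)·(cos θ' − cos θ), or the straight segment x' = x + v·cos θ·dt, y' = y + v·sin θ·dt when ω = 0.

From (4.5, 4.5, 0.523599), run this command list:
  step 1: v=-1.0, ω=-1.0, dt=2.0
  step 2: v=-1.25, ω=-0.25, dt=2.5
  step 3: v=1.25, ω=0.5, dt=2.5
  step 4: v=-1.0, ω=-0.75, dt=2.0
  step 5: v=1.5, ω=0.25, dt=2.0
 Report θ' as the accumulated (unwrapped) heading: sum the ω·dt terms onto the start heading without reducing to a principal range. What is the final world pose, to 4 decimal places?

step 1: θ'=-1.4764 (R=1.0000) → pose (3.0045, 5.2718, -1.4764)
step 2: θ'=-2.1014 (R=5.0000) → pose (3.6697, 8.2733, -2.1014)
step 3: θ'=-0.8514 (R=2.5000) → pose (3.9454, 5.3609, -0.8514)
step 4: θ'=-2.3514 (R=1.3333) → pose (4.0010, 7.1777, -2.3514)
step 5: θ'=-1.8514 (R=6.0000) → pose (2.4986, 4.6171, -1.8514)

(2.4986, 4.6171, -1.8514)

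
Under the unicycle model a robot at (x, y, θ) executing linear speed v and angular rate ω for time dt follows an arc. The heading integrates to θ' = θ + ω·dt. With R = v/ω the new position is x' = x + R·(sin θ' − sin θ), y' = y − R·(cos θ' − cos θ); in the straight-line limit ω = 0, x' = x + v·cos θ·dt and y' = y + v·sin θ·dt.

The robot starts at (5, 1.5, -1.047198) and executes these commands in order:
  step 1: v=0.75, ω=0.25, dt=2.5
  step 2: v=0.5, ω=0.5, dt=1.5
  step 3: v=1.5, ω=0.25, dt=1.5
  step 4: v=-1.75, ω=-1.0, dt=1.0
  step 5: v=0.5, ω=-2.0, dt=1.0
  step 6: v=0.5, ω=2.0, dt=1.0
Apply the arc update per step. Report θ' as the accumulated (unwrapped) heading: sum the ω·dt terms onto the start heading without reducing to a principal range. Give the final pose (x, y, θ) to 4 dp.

step 1: θ'=-0.4222 (R=3.0000) → pose (6.3688, 0.2634, -0.4222)
step 2: θ'=0.3278 (R=1.0000) → pose (7.1005, 0.2289, 0.3278)
step 3: θ'=0.7028 (R=6.0000) → pose (9.0469, 1.3312, 0.7028)
step 4: θ'=-0.2972 (R=1.7500) → pose (7.4033, 0.9932, -0.2972)
step 5: θ'=-2.2972 (R=-0.2500) → pose (7.5170, 0.5881, -2.2972)
step 6: θ'=-0.2972 (R=0.2500) → pose (7.6306, 0.1830, -0.2972)

(7.6306, 0.1830, -0.2972)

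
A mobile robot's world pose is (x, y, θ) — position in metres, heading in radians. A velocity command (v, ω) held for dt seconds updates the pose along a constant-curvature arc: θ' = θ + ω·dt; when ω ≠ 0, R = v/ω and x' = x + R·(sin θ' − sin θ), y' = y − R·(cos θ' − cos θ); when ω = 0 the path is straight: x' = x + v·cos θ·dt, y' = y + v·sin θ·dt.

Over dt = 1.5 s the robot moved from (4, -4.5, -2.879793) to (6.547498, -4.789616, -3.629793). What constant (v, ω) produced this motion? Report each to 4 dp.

v = -1.7500, ω = -0.5000

Δθ = -3.629793 − -2.879793 = -0.750000
ω = Δθ/dt = -0.750000/1.5 = -0.5000
R = Δx/(sin θ' − sin θ) = 3.5000
v = R·ω = 3.5000·-0.5000 = -1.7500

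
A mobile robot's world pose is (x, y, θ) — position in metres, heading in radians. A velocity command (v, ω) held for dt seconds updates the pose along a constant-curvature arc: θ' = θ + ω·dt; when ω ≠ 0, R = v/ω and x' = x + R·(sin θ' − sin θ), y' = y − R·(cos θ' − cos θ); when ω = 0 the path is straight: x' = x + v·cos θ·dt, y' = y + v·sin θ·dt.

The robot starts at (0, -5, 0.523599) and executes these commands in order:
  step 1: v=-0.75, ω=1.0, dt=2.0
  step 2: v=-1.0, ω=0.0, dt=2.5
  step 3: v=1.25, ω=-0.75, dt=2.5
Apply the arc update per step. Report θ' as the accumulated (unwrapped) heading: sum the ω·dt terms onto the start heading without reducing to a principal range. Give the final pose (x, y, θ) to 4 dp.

step 1: θ'=2.5236 (R=-0.7500) → pose (-0.0596, -6.2608, 2.5236)
step 2: θ'=2.5236 (straight) → pose (1.9781, -7.7093, 2.5236)
step 3: θ'=0.6486 (R=-1.6667) → pose (1.9369, -5.0227, 0.6486)

(1.9369, -5.0227, 0.6486)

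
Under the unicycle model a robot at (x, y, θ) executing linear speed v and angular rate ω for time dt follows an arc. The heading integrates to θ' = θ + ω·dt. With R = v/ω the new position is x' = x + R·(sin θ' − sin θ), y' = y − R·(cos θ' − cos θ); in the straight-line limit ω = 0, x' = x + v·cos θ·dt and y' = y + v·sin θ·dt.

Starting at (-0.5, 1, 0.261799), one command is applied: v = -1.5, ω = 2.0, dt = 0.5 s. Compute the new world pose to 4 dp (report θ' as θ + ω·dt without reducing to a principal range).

(-1.0204, 0.5036, 1.2618)

θ' = 0.2618 + 2.0·0.5 = 1.2618
R = v/ω = -1.5/2.0 = -0.7500
x' = -0.5 + -0.7500·(sin 1.2618 − sin 0.2618) = -1.0204
y' = 1 − -0.7500·(cos 1.2618 − cos 0.2618) = 0.5036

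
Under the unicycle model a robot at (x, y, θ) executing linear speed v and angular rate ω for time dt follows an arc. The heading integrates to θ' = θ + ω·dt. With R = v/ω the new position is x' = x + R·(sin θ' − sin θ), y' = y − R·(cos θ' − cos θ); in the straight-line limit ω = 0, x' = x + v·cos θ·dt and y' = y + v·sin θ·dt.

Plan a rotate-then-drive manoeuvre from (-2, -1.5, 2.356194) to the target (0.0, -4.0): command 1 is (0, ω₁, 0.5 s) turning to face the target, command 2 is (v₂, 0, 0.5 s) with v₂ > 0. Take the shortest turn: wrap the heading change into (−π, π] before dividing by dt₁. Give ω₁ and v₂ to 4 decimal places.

ω₁ = 6.0619, v₂ = 6.4031

heading to target = atan2(-4−-1.5, 0−-2) = -0.8961
Δθ = wrap(-0.8961 − 2.3562) = 3.0309; ω₁ = Δθ/dt₁ = 6.0619
distance = √((0−-2)² + (-4−-1.5)²) = 3.2016; v₂ = distance/dt₂ = 6.4031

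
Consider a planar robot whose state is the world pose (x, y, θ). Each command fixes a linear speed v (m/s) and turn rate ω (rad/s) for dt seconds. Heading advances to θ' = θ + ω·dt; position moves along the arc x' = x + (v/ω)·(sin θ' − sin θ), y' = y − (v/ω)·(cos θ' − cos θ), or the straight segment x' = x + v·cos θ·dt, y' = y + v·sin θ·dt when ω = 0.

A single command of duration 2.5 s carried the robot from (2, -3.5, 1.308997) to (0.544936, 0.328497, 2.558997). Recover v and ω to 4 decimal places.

v = 1.7500, ω = 0.5000

Δθ = 2.558997 − 1.308997 = 1.250000
ω = Δθ/dt = 1.250000/2.5 = 0.5000
R = −Δy/(cos θ' − cos θ) = 3.5000
v = R·ω = 3.5000·0.5000 = 1.7500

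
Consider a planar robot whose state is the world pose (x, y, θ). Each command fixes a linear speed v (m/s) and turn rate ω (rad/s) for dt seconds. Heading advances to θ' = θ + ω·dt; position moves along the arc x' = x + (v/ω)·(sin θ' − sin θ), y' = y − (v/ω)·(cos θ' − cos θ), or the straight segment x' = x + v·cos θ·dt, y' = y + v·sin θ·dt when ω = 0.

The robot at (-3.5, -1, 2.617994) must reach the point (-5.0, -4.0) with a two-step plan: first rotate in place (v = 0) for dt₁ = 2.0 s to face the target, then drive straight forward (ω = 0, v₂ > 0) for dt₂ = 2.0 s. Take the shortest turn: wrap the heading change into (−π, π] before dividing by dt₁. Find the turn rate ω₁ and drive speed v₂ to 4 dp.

heading to target = atan2(-4−-1, -5−-3.5) = -2.0344
Δθ = wrap(-2.0344 − 2.6180) = 1.6307; ω₁ = Δθ/dt₁ = 0.8154
distance = √((-5−-3.5)² + (-4−-1)²) = 3.3541; v₂ = distance/dt₂ = 1.6771

ω₁ = 0.8154, v₂ = 1.6771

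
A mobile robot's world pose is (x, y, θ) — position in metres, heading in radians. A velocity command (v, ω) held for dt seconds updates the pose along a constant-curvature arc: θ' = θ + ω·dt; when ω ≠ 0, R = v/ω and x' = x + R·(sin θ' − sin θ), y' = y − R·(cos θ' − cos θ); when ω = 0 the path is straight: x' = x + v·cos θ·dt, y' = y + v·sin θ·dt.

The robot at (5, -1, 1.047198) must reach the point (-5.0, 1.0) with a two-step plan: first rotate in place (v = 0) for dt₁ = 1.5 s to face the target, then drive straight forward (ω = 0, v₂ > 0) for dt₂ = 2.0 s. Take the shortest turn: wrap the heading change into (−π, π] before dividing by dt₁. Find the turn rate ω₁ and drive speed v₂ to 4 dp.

ω₁ = 1.2647, v₂ = 5.0990

heading to target = atan2(1−-1, -5−5) = 2.9442
Δθ = wrap(2.9442 − 1.0472) = 1.8970; ω₁ = Δθ/dt₁ = 1.2647
distance = √((-5−5)² + (1−-1)²) = 10.1980; v₂ = distance/dt₂ = 5.0990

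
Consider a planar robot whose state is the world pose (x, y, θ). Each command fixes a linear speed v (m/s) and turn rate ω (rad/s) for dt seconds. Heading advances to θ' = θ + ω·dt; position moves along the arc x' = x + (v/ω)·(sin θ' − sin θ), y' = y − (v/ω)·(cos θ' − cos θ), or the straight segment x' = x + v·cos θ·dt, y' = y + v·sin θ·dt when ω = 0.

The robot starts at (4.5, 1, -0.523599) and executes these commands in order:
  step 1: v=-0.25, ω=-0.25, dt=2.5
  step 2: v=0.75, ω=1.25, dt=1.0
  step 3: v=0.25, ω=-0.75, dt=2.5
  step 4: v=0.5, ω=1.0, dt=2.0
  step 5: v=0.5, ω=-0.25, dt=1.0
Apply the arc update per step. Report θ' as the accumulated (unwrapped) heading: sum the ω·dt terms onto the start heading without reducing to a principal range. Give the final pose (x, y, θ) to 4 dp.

step 1: θ'=-1.1486 (R=1.0000) → pose (4.0878, 1.4563, -1.1486)
step 2: θ'=0.1014 (R=0.6000) → pose (4.6959, 1.1052, 0.1014)
step 3: θ'=-1.7736 (R=-0.3333) → pose (5.0561, 0.7064, -1.7736)
step 4: θ'=0.2264 (R=0.5000) → pose (5.6581, 0.1185, 0.2264)
step 5: θ'=-0.0236 (R=-2.0000) → pose (6.1542, 0.1690, -0.0236)

(6.1542, 0.1690, -0.0236)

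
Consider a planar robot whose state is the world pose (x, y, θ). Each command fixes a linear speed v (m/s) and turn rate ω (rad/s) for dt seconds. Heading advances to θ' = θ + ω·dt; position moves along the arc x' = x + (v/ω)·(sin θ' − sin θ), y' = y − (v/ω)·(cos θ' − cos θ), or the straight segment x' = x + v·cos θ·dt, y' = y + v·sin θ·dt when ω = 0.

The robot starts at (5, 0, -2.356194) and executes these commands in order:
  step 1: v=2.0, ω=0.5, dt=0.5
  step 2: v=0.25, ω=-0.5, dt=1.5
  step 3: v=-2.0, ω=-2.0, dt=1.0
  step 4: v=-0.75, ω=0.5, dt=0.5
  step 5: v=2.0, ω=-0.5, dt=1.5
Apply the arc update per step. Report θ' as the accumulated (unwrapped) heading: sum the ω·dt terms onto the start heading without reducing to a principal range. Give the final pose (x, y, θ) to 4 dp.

step 1: θ'=-2.1062 (R=4.0000) → pose (4.3882, -0.7877, -2.1062)
step 2: θ'=-2.8562 (R=-0.5000) → pose (4.0989, -1.0124, -2.8562)
step 3: θ'=-4.8562 (R=1.0000) → pose (5.3701, -2.1152, -4.8562)
step 4: θ'=-4.6062 (R=-1.5000) → pose (5.3631, -2.4892, -4.6062)
step 5: θ'=-5.3562 (R=-4.0000) → pose (6.1413, 0.3358, -5.3562)

(6.1413, 0.3358, -5.3562)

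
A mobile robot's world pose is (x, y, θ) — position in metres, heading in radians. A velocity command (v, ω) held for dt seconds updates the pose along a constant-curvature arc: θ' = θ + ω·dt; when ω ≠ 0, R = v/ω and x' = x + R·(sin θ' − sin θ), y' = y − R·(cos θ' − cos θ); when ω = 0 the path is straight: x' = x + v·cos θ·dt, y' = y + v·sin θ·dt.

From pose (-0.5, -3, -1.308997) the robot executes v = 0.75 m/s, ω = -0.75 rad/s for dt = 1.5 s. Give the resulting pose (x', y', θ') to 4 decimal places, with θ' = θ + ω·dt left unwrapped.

θ' = -1.3090 + -0.75·1.5 = -2.4340
R = v/ω = 0.75/-0.75 = -1.0000
x' = -0.5 + -1.0000·(sin -2.4340 − sin -1.3090) = -0.8159
y' = -3 − -1.0000·(cos -2.4340 − cos -1.3090) = -4.0187

(-0.8159, -4.0187, -2.4340)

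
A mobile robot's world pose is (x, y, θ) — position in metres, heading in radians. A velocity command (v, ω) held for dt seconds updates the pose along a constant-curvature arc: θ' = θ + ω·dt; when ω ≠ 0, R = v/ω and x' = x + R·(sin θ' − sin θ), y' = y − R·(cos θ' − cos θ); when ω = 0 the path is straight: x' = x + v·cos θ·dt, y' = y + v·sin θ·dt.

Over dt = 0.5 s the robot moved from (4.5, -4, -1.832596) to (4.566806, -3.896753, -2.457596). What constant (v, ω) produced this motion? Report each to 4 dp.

v = -0.2500, ω = -1.2500

Δθ = -2.457596 − -1.832596 = -0.625000
ω = Δθ/dt = -0.625000/0.5 = -1.2500
R = −Δy/(cos θ' − cos θ) = 0.2000
v = R·ω = 0.2000·-1.2500 = -0.2500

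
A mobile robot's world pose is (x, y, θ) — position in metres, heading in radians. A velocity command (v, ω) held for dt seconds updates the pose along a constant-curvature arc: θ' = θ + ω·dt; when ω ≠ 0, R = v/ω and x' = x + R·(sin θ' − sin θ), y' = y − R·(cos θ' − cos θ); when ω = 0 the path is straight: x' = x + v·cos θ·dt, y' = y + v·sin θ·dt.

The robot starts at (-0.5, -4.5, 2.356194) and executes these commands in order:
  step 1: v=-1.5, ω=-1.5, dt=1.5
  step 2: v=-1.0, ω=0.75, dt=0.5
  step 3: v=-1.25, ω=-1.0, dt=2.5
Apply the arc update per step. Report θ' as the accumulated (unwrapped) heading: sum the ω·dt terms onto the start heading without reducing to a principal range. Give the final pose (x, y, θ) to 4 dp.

step 1: θ'=0.1062 (R=1.0000) → pose (-1.1011, -6.2015, 0.1062)
step 2: θ'=0.4812 (R=-1.3333) → pose (-1.5769, -6.3454, 0.4812)
step 3: θ'=-2.0188 (R=1.2500) → pose (-3.2821, -4.6959, -2.0188)

(-3.2821, -4.6959, -2.0188)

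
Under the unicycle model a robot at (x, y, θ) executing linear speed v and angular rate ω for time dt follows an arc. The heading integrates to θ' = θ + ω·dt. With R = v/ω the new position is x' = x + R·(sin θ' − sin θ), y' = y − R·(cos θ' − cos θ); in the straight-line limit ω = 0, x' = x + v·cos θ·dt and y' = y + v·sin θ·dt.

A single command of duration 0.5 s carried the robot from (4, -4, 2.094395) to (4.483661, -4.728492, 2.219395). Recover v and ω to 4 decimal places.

v = -1.7500, ω = 0.2500

Δθ = 2.219395 − 2.094395 = 0.125000
ω = Δθ/dt = 0.125000/0.5 = 0.2500
R = −Δy/(cos θ' − cos θ) = -7.0000
v = R·ω = -7.0000·0.2500 = -1.7500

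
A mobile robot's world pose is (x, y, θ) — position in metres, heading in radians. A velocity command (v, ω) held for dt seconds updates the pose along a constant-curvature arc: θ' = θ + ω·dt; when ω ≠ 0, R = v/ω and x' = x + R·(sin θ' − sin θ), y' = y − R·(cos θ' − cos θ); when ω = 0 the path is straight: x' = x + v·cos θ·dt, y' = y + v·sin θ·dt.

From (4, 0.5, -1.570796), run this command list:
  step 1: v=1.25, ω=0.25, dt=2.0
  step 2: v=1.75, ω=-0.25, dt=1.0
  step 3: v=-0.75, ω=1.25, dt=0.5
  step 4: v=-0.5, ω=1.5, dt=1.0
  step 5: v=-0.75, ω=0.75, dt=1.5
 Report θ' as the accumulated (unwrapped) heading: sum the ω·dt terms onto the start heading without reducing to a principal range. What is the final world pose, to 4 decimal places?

(4.3847, -4.2783, 1.9292)

step 1: θ'=-1.0708 (R=5.0000) → pose (4.6121, -1.8971, -1.0708)
step 2: θ'=-1.3208 (R=-7.0000) → pose (5.2514, -3.5213, -1.3208)
step 3: θ'=-0.6958 (R=-0.6000) → pose (5.0546, -3.2092, -0.6958)
step 4: θ'=0.8042 (R=-0.3333) → pose (4.6009, -3.2338, 0.8042)
step 5: θ'=1.9292 (R=-1.0000) → pose (4.3847, -4.2783, 1.9292)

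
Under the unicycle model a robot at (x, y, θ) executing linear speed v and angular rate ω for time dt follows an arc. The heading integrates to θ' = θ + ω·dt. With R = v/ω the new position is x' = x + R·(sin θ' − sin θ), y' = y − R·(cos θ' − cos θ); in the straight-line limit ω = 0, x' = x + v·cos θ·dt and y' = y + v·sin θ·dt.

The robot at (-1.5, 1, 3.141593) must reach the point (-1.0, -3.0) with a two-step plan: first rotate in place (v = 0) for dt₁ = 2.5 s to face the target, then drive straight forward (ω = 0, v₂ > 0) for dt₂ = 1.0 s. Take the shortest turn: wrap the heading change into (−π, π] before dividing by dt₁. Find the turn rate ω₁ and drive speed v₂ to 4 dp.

ω₁ = 0.6781, v₂ = 4.0311

heading to target = atan2(-3−1, -1−-1.5) = -1.4464
Δθ = wrap(-1.4464 − 3.1416) = 1.6952; ω₁ = Δθ/dt₁ = 0.6781
distance = √((-1−-1.5)² + (-3−1)²) = 4.0311; v₂ = distance/dt₂ = 4.0311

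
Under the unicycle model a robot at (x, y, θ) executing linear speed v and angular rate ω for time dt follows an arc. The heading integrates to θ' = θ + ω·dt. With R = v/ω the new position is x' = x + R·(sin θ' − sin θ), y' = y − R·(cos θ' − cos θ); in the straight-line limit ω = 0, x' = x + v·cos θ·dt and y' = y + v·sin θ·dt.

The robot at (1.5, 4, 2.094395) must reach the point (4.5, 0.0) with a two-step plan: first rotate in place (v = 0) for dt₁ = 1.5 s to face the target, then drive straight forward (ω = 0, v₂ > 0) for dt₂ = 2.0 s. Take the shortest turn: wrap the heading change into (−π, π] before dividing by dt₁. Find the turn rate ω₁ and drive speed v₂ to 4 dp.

heading to target = atan2(0−4, 4.5−1.5) = -0.9273
Δθ = wrap(-0.9273 − 2.0944) = -3.0217; ω₁ = Δθ/dt₁ = -2.0145
distance = √((4.5−1.5)² + (0−4)²) = 5.0000; v₂ = distance/dt₂ = 2.5000

ω₁ = -2.0145, v₂ = 2.5000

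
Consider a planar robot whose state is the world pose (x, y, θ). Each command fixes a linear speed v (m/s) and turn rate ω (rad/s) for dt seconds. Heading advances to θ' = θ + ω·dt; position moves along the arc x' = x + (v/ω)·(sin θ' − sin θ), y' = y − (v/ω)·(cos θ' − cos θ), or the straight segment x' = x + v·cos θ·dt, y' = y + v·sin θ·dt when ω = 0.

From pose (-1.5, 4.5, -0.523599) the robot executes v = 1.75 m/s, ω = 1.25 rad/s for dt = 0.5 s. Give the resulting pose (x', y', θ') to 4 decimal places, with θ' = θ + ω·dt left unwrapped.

θ' = -0.5236 + 1.25·0.5 = 0.1014
R = v/ω = 1.75/1.25 = 1.4000
x' = -1.5 + 1.4000·(sin 0.1014 − sin -0.5236) = -0.6583
y' = 4.5 − 1.4000·(cos 0.1014 − cos -0.5236) = 4.3196

(-0.6583, 4.3196, 0.1014)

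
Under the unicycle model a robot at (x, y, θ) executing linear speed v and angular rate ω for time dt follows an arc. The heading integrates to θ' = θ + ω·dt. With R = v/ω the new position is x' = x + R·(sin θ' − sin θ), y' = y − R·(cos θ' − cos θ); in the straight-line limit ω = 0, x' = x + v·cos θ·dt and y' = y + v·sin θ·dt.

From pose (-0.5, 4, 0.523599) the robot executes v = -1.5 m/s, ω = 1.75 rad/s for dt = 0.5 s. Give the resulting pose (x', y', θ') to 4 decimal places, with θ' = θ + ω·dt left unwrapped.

θ' = 0.5236 + 1.75·0.5 = 1.3986
R = v/ω = -1.5/1.75 = -0.8571
x' = -0.5 + -0.8571·(sin 1.3986 − sin 0.5236) = -0.9159
y' = 4 − -0.8571·(cos 1.3986 − cos 0.5236) = 3.4046

(-0.9159, 3.4046, 1.3986)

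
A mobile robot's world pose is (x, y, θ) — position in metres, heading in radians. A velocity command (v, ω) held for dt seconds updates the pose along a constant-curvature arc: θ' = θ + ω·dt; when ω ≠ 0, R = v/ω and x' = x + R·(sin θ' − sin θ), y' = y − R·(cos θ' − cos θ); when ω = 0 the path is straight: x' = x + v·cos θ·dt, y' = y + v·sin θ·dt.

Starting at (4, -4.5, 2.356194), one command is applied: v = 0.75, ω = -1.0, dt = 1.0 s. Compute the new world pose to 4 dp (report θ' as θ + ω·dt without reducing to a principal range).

(3.7975, -3.8100, 1.3562)

θ' = 2.3562 + -1.0·1.0 = 1.3562
R = v/ω = 0.75/-1.0 = -0.7500
x' = 4 + -0.7500·(sin 1.3562 − sin 2.3562) = 3.7975
y' = -4.5 − -0.7500·(cos 1.3562 − cos 2.3562) = -3.8100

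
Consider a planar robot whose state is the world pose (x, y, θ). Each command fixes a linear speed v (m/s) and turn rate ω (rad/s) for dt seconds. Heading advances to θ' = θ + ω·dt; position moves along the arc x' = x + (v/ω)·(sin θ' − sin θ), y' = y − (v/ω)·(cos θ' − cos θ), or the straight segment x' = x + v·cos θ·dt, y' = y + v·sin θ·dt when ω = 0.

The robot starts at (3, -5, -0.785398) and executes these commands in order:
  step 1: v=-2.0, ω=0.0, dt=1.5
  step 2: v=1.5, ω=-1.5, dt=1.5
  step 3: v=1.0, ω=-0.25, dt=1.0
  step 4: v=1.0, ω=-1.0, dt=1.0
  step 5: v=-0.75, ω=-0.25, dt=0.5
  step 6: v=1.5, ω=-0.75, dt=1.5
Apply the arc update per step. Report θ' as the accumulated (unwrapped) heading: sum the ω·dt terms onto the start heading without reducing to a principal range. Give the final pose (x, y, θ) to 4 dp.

step 1: θ'=-0.7854 (straight) → pose (0.8787, -2.8787, -0.7854)
step 2: θ'=-3.0354 (R=-1.0000) → pose (0.2776, -4.5802, -3.0354)
step 3: θ'=-3.2854 (R=-4.0000) → pose (-0.7197, -4.5614, -3.2854)
step 4: θ'=-4.2854 (R=-1.0000) → pose (-1.4866, -3.9859, -4.2854)
step 5: θ'=-4.4104 (R=3.0000) → pose (-1.3530, -4.3360, -4.4104)
step 6: θ'=-5.5354 (R=-2.0000) → pose (-0.8035, -2.2748, -5.5354)

(-0.8035, -2.2748, -5.5354)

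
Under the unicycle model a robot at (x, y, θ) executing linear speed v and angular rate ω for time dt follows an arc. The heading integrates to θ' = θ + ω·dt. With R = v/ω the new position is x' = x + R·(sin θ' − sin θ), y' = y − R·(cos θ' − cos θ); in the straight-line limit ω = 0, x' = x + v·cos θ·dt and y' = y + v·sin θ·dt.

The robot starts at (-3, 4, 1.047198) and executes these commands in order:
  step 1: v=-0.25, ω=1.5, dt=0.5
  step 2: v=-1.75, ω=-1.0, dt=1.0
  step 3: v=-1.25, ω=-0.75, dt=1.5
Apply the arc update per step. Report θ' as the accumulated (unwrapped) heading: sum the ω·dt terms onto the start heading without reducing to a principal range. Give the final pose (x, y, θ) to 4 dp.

step 1: θ'=1.7972 (R=-0.1667) → pose (-3.0181, 3.8793, 1.7972)
step 2: θ'=0.7972 (R=1.7500) → pose (-3.4715, 2.2637, 0.7972)
step 3: θ'=-0.3278 (R=1.6667) → pose (-5.2004, 1.8503, -0.3278)

(-5.2004, 1.8503, -0.3278)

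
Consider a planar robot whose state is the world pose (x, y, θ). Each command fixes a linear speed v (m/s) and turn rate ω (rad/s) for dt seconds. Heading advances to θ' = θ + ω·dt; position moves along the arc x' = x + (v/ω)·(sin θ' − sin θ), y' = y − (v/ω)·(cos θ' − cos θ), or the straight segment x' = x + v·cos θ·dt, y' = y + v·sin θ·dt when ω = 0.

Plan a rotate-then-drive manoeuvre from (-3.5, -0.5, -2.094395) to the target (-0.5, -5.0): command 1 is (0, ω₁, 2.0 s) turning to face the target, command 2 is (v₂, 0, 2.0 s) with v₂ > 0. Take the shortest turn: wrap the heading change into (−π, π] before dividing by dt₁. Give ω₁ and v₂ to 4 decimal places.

ω₁ = 0.5558, v₂ = 2.7042

heading to target = atan2(-5−-0.5, -0.5−-3.5) = -0.9828
Δθ = wrap(-0.9828 − -2.0944) = 1.1116; ω₁ = Δθ/dt₁ = 0.5558
distance = √((-0.5−-3.5)² + (-5−-0.5)²) = 5.4083; v₂ = distance/dt₂ = 2.7042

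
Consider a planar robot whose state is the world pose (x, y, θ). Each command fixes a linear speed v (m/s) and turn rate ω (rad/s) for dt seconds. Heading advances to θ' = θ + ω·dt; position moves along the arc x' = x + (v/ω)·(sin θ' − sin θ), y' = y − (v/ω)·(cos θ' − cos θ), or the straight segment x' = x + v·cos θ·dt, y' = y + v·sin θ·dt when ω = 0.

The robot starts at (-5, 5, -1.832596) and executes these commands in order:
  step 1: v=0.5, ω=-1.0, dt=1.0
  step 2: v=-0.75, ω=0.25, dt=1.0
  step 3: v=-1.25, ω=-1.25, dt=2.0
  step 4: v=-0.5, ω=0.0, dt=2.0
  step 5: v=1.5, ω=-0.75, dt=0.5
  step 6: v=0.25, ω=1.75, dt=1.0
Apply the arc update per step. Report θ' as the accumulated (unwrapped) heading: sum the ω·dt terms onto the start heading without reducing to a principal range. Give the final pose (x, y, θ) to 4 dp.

step 1: θ'=-2.8326 (R=-0.5000) → pose (-5.3309, 4.6531, -2.8326)
step 2: θ'=-2.5826 (R=-3.0000) → pose (-4.6522, 4.9676, -2.5826)
step 3: θ'=-5.0826 (R=1.0000) → pose (-3.1896, 3.7580, -5.0826)
step 4: θ'=-5.0826 (straight) → pose (-3.5514, 2.8258, -5.0826)
step 5: θ'=-5.4576 (R=-2.0000) → pose (-3.1568, 3.4584, -5.4576)
step 6: θ'=-3.7076 (R=0.1429) → pose (-3.1852, 3.6759, -3.7076)

(-3.1852, 3.6759, -3.7076)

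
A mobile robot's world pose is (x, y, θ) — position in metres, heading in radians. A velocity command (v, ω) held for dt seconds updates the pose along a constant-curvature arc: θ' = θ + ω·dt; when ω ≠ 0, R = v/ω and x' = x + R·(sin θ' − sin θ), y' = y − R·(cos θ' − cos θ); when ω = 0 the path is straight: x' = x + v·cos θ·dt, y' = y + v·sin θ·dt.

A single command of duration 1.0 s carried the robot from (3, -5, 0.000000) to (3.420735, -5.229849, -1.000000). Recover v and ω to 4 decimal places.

v = 0.5000, ω = -1.0000

Δθ = -1.000000 − 0.000000 = -1.000000
ω = Δθ/dt = -1.000000/1.0 = -1.0000
R = Δx/(sin θ' − sin θ) = -0.5000
v = R·ω = -0.5000·-1.0000 = 0.5000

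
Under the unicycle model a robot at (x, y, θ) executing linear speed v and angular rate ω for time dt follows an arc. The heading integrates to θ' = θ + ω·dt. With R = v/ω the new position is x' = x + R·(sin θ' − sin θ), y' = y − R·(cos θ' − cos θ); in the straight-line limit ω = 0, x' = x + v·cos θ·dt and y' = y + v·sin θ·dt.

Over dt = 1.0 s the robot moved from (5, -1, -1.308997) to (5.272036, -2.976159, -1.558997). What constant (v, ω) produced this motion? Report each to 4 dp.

Δθ = -1.558997 − -1.308997 = -0.250000
ω = Δθ/dt = -0.250000/1.0 = -0.2500
R = −Δy/(cos θ' − cos θ) = -8.0000
v = R·ω = -8.0000·-0.2500 = 2.0000

v = 2.0000, ω = -0.2500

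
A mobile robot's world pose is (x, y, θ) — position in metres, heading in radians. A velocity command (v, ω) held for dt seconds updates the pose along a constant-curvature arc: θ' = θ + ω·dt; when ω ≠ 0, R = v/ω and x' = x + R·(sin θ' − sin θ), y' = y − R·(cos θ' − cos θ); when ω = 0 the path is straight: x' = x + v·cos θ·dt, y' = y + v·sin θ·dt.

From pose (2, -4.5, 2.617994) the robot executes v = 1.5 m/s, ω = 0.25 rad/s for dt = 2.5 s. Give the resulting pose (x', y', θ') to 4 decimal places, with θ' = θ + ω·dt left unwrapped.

θ' = 2.6180 + 0.25·2.5 = 3.2430
R = v/ω = 1.5/0.25 = 6.0000
x' = 2 + 6.0000·(sin 3.2430 − sin 2.6180) = -1.6074
y' = -4.5 − 6.0000·(cos 3.2430 − cos 2.6180) = -3.7270

(-1.6074, -3.7270, 3.2430)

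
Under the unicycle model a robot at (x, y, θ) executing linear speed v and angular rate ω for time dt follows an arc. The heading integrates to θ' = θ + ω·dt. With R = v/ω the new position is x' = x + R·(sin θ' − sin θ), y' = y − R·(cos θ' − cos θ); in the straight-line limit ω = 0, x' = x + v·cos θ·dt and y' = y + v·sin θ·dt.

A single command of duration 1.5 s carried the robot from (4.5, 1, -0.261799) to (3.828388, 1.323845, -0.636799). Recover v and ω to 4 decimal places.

v = -0.5000, ω = -0.2500

Δθ = -0.636799 − -0.261799 = -0.375000
ω = Δθ/dt = -0.375000/1.5 = -0.2500
R = Δx/(sin θ' − sin θ) = 2.0000
v = R·ω = 2.0000·-0.2500 = -0.5000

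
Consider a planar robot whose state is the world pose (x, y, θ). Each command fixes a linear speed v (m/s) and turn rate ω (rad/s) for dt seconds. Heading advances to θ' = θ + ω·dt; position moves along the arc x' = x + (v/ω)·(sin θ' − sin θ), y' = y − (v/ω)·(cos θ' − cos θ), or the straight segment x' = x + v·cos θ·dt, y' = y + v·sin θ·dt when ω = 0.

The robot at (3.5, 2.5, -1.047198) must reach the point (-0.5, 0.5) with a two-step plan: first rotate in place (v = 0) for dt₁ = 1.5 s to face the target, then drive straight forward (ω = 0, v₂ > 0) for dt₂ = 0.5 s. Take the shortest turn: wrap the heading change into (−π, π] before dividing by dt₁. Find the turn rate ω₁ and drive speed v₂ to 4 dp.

heading to target = atan2(0.5−2.5, -0.5−3.5) = -2.6779
Δθ = wrap(-2.6779 − -1.0472) = -1.6307; ω₁ = Δθ/dt₁ = -1.0872
distance = √((-0.5−3.5)² + (0.5−2.5)²) = 4.4721; v₂ = distance/dt₂ = 8.9443

ω₁ = -1.0872, v₂ = 8.9443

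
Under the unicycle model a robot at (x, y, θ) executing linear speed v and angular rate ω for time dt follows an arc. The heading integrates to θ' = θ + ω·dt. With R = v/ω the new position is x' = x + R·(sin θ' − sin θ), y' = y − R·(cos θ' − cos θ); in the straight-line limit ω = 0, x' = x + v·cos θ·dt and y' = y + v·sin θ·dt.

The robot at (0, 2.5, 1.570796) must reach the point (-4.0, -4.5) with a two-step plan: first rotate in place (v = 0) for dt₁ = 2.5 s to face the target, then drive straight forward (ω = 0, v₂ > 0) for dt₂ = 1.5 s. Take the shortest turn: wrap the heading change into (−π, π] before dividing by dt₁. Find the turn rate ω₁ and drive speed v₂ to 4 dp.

ω₁ = 1.0490, v₂ = 5.3748

heading to target = atan2(-4.5−2.5, -4−0) = -2.0899
Δθ = wrap(-2.0899 − 1.5708) = 2.6224; ω₁ = Δθ/dt₁ = 1.0490
distance = √((-4−0)² + (-4.5−2.5)²) = 8.0623; v₂ = distance/dt₂ = 5.3748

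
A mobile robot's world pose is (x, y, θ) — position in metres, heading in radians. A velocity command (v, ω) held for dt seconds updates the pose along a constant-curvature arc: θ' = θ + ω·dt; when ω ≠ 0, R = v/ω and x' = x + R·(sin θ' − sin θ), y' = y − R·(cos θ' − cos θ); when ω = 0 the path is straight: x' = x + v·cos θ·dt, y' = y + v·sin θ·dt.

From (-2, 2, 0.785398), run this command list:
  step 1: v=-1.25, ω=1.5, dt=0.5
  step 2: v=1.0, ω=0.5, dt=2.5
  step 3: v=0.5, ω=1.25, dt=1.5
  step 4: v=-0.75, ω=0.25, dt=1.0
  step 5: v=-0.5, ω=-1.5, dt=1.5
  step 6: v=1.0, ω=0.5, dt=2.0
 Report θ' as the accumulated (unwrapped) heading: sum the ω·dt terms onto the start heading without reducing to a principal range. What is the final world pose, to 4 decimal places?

step 1: θ'=1.5354 (R=-0.8333) → pose (-2.2436, 1.4402, 1.5354)
step 2: θ'=2.7854 (R=2.0000) → pose (-3.5449, 3.3855, 2.7854)
step 3: θ'=4.6604 (R=0.4000) → pose (-4.0838, 3.0314, 4.6604)
step 4: θ'=4.9104 (R=-3.0000) → pose (-4.1384, 3.7774, 4.9104)
step 5: θ'=2.6604 (R=0.3333) → pose (-3.6573, 4.1385, 2.6604)
step 6: θ'=3.6604 (R=2.0000) → pose (-5.5747, 4.1024, 3.6604)

(-5.5747, 4.1024, 3.6604)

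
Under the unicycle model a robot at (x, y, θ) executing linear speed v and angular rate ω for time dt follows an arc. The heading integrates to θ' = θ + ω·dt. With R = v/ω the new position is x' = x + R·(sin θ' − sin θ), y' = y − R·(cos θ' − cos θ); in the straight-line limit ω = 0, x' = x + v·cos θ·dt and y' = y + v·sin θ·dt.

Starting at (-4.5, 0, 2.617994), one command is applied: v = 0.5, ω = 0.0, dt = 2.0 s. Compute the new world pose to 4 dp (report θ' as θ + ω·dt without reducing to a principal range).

(-5.3660, 0.5000, 2.6180)

θ' = 2.6180 + 0.0·2.0 = 2.6180
ω = 0 → straight: x' = -4.5 + 0.5·cos(2.6180)·2.0 = -5.3660
y' = 0 + 0.5·sin(2.6180)·2.0 = 0.5000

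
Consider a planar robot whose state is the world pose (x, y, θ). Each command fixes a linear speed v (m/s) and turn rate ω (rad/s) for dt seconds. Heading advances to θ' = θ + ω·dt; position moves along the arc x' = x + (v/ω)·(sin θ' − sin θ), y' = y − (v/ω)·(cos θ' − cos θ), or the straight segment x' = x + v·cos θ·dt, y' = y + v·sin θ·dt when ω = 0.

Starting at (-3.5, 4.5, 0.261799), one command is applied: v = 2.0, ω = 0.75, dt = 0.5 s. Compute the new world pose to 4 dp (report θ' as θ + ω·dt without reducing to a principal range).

(-2.6045, 4.9318, 0.6368)

θ' = 0.2618 + 0.75·0.5 = 0.6368
R = v/ω = 2.0/0.75 = 2.6667
x' = -3.5 + 2.6667·(sin 0.6368 − sin 0.2618) = -2.6045
y' = 4.5 − 2.6667·(cos 0.6368 − cos 0.2618) = 4.9318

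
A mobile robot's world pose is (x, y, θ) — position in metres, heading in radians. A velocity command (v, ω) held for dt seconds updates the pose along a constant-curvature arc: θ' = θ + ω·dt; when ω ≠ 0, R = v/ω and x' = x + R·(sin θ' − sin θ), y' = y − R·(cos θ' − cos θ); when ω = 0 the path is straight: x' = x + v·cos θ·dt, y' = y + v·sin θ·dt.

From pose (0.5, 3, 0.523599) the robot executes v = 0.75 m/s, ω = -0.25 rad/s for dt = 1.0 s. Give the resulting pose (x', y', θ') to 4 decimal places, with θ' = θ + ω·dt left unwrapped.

θ' = 0.5236 + -0.25·1.0 = 0.2736
R = v/ω = 0.75/-0.25 = -3.0000
x' = 0.5 + -3.0000·(sin 0.2736 − sin 0.5236) = 1.1894
y' = 3 − -3.0000·(cos 0.2736 − cos 0.5236) = 3.2903

(1.1894, 3.2903, 0.2736)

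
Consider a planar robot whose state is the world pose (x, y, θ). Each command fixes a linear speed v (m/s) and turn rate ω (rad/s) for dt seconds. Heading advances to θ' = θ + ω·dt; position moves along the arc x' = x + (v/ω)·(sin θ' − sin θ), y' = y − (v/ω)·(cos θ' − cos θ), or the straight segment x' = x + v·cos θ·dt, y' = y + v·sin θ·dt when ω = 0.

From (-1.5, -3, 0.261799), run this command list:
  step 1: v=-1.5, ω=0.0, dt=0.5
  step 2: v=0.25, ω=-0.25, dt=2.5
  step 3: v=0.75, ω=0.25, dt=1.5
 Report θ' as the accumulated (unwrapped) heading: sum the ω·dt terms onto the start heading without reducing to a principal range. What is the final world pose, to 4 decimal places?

(-0.5092, -3.4208, 0.0118)

step 1: θ'=0.2618 (straight) → pose (-2.2244, -3.1941, 0.2618)
step 2: θ'=-0.3632 (R=-1.0000) → pose (-1.6104, -3.2253, -0.3632)
step 3: θ'=0.0118 (R=3.0000) → pose (-0.5092, -3.4208, 0.0118)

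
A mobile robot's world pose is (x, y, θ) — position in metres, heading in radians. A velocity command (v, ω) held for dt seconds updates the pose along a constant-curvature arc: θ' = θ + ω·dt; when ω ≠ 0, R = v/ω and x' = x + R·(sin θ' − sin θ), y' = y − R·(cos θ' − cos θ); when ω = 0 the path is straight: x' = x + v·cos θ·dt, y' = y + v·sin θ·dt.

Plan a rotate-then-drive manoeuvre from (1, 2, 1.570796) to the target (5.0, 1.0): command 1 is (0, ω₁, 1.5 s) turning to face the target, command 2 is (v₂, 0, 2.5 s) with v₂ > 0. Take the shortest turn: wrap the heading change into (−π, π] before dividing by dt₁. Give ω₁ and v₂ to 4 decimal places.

heading to target = atan2(1−2, 5−1) = -0.2450
Δθ = wrap(-0.2450 − 1.5708) = -1.8158; ω₁ = Δθ/dt₁ = -1.2105
distance = √((5−1)² + (1−2)²) = 4.1231; v₂ = distance/dt₂ = 1.6492

ω₁ = -1.2105, v₂ = 1.6492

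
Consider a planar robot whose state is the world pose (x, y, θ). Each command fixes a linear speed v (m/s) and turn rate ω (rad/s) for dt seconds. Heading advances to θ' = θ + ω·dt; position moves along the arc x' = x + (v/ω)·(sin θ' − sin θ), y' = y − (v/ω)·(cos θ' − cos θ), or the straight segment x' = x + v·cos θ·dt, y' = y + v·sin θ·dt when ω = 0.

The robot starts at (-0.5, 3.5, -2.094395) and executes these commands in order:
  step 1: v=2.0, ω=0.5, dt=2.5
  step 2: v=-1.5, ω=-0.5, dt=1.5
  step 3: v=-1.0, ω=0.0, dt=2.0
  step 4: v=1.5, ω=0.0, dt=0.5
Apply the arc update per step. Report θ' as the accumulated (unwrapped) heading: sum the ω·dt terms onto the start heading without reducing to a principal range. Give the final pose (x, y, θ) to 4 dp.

(-0.7531, 2.1563, -1.5944)

step 1: θ'=-0.8444 (R=4.0000) → pose (-0.0262, -1.1567, -0.8444)
step 2: θ'=-1.5944 (R=3.0000) → pose (-0.7826, 0.9066, -1.5944)
step 3: θ'=-1.5944 (straight) → pose (-0.7354, 2.9060, -1.5944)
step 4: θ'=-1.5944 (straight) → pose (-0.7531, 2.1563, -1.5944)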